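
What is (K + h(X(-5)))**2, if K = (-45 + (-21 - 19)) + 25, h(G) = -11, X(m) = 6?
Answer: 5041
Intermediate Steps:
K = -60 (K = (-45 - 40) + 25 = -85 + 25 = -60)
(K + h(X(-5)))**2 = (-60 - 11)**2 = (-71)**2 = 5041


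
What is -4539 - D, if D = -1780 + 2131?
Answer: -4890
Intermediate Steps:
D = 351
-4539 - D = -4539 - 1*351 = -4539 - 351 = -4890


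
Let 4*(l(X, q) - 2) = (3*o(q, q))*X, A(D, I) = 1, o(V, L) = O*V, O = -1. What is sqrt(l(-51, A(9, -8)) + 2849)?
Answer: sqrt(11557)/2 ≈ 53.752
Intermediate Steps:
o(V, L) = -V
l(X, q) = 2 - 3*X*q/4 (l(X, q) = 2 + ((3*(-q))*X)/4 = 2 + ((-3*q)*X)/4 = 2 + (-3*X*q)/4 = 2 - 3*X*q/4)
sqrt(l(-51, A(9, -8)) + 2849) = sqrt((2 - 3/4*(-51)*1) + 2849) = sqrt((2 + 153/4) + 2849) = sqrt(161/4 + 2849) = sqrt(11557/4) = sqrt(11557)/2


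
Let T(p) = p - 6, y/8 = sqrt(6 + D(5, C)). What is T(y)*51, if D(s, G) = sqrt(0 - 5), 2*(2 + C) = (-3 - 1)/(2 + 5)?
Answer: -306 + 408*sqrt(6 + I*sqrt(5)) ≈ 710.04 + 183.17*I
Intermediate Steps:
C = -16/7 (C = -2 + ((-3 - 1)/(2 + 5))/2 = -2 + (-4/7)/2 = -2 + (-4*1/7)/2 = -2 + (1/2)*(-4/7) = -2 - 2/7 = -16/7 ≈ -2.2857)
D(s, G) = I*sqrt(5) (D(s, G) = sqrt(-5) = I*sqrt(5))
y = 8*sqrt(6 + I*sqrt(5)) ≈ 19.922 + 3.5917*I
T(p) = -6 + p
T(y)*51 = (-6 + 8*sqrt(6 + I*sqrt(5)))*51 = -306 + 408*sqrt(6 + I*sqrt(5))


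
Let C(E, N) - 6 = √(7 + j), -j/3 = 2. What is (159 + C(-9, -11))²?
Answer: 27556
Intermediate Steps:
j = -6 (j = -3*2 = -6)
C(E, N) = 7 (C(E, N) = 6 + √(7 - 6) = 6 + √1 = 6 + 1 = 7)
(159 + C(-9, -11))² = (159 + 7)² = 166² = 27556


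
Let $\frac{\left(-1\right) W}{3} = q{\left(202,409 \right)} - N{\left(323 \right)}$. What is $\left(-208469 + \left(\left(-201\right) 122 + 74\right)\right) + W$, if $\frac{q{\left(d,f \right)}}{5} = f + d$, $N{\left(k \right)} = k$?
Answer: $-241113$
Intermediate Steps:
$q{\left(d,f \right)} = 5 d + 5 f$ ($q{\left(d,f \right)} = 5 \left(f + d\right) = 5 \left(d + f\right) = 5 d + 5 f$)
$W = -8196$ ($W = - 3 \left(\left(5 \cdot 202 + 5 \cdot 409\right) - 323\right) = - 3 \left(\left(1010 + 2045\right) - 323\right) = - 3 \left(3055 - 323\right) = \left(-3\right) 2732 = -8196$)
$\left(-208469 + \left(\left(-201\right) 122 + 74\right)\right) + W = \left(-208469 + \left(\left(-201\right) 122 + 74\right)\right) - 8196 = \left(-208469 + \left(-24522 + 74\right)\right) - 8196 = \left(-208469 - 24448\right) - 8196 = -232917 - 8196 = -241113$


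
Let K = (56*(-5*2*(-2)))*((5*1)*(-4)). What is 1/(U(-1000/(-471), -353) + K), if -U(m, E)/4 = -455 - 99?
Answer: -1/20184 ≈ -4.9544e-5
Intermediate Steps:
U(m, E) = 2216 (U(m, E) = -4*(-455 - 99) = -4*(-554) = 2216)
K = -22400 (K = (56*(-10*(-2)))*(5*(-4)) = (56*20)*(-20) = 1120*(-20) = -22400)
1/(U(-1000/(-471), -353) + K) = 1/(2216 - 22400) = 1/(-20184) = -1/20184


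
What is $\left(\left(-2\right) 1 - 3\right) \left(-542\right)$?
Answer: $2710$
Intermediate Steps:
$\left(\left(-2\right) 1 - 3\right) \left(-542\right) = \left(-2 - 3\right) \left(-542\right) = \left(-5\right) \left(-542\right) = 2710$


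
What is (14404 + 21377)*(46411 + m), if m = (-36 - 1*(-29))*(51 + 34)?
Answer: 1639342296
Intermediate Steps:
m = -595 (m = (-36 + 29)*85 = -7*85 = -595)
(14404 + 21377)*(46411 + m) = (14404 + 21377)*(46411 - 595) = 35781*45816 = 1639342296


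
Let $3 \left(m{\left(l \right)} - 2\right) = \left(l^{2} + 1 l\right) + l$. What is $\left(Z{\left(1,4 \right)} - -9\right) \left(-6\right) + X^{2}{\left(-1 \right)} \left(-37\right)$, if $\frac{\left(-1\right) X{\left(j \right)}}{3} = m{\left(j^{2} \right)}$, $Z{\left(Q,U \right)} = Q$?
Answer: $-3057$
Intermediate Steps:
$m{\left(l \right)} = 2 + \frac{l^{2}}{3} + \frac{2 l}{3}$ ($m{\left(l \right)} = 2 + \frac{\left(l^{2} + 1 l\right) + l}{3} = 2 + \frac{\left(l^{2} + l\right) + l}{3} = 2 + \frac{\left(l + l^{2}\right) + l}{3} = 2 + \frac{l^{2} + 2 l}{3} = 2 + \left(\frac{l^{2}}{3} + \frac{2 l}{3}\right) = 2 + \frac{l^{2}}{3} + \frac{2 l}{3}$)
$X{\left(j \right)} = -6 - j^{4} - 2 j^{2}$ ($X{\left(j \right)} = - 3 \left(2 + \frac{\left(j^{2}\right)^{2}}{3} + \frac{2 j^{2}}{3}\right) = - 3 \left(2 + \frac{j^{4}}{3} + \frac{2 j^{2}}{3}\right) = -6 - j^{4} - 2 j^{2}$)
$\left(Z{\left(1,4 \right)} - -9\right) \left(-6\right) + X^{2}{\left(-1 \right)} \left(-37\right) = \left(1 - -9\right) \left(-6\right) + \left(-6 - \left(-1\right)^{4} - 2 \left(-1\right)^{2}\right)^{2} \left(-37\right) = \left(1 + 9\right) \left(-6\right) + \left(-6 - 1 - 2\right)^{2} \left(-37\right) = 10 \left(-6\right) + \left(-6 - 1 - 2\right)^{2} \left(-37\right) = -60 + \left(-9\right)^{2} \left(-37\right) = -60 + 81 \left(-37\right) = -60 - 2997 = -3057$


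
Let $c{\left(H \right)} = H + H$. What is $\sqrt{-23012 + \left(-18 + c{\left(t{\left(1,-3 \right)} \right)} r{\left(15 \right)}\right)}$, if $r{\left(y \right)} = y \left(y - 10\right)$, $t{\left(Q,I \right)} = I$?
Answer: $2 i \sqrt{5870} \approx 153.23 i$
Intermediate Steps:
$c{\left(H \right)} = 2 H$
$r{\left(y \right)} = y \left(-10 + y\right)$
$\sqrt{-23012 + \left(-18 + c{\left(t{\left(1,-3 \right)} \right)} r{\left(15 \right)}\right)} = \sqrt{-23012 + \left(-18 + 2 \left(-3\right) 15 \left(-10 + 15\right)\right)} = \sqrt{-23012 - \left(18 + 6 \cdot 15 \cdot 5\right)} = \sqrt{-23012 - 468} = \sqrt{-23480} = 2 i \sqrt{5870}$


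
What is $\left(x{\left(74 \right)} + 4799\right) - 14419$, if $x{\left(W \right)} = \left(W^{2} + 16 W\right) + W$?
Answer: $-2886$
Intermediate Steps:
$x{\left(W \right)} = W^{2} + 17 W$
$\left(x{\left(74 \right)} + 4799\right) - 14419 = \left(74 \left(17 + 74\right) + 4799\right) - 14419 = \left(74 \cdot 91 + 4799\right) - 14419 = \left(6734 + 4799\right) - 14419 = 11533 - 14419 = -2886$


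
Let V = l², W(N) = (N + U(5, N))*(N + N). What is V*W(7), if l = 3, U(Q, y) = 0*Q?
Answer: 882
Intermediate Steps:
U(Q, y) = 0
W(N) = 2*N² (W(N) = (N + 0)*(N + N) = N*(2*N) = 2*N²)
V = 9 (V = 3² = 9)
V*W(7) = 9*(2*7²) = 9*(2*49) = 9*98 = 882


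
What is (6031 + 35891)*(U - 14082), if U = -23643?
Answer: -1581507450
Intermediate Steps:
(6031 + 35891)*(U - 14082) = (6031 + 35891)*(-23643 - 14082) = 41922*(-37725) = -1581507450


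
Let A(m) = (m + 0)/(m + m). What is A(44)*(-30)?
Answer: -15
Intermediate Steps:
A(m) = ½ (A(m) = m/((2*m)) = m*(1/(2*m)) = ½)
A(44)*(-30) = (½)*(-30) = -15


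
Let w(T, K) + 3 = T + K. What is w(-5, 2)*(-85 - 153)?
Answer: 1428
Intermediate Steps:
w(T, K) = -3 + K + T (w(T, K) = -3 + (T + K) = -3 + (K + T) = -3 + K + T)
w(-5, 2)*(-85 - 153) = (-3 + 2 - 5)*(-85 - 153) = -6*(-238) = 1428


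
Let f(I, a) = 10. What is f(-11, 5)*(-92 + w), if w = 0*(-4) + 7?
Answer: -850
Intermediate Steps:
w = 7 (w = 0 + 7 = 7)
f(-11, 5)*(-92 + w) = 10*(-92 + 7) = 10*(-85) = -850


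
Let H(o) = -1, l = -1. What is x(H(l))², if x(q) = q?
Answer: 1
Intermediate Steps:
x(H(l))² = (-1)² = 1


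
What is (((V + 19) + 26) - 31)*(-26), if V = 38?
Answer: -1352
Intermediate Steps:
(((V + 19) + 26) - 31)*(-26) = (((38 + 19) + 26) - 31)*(-26) = ((57 + 26) - 31)*(-26) = (83 - 31)*(-26) = 52*(-26) = -1352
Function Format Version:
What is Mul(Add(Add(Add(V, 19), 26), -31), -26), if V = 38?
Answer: -1352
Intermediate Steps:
Mul(Add(Add(Add(V, 19), 26), -31), -26) = Mul(Add(Add(Add(38, 19), 26), -31), -26) = Mul(Add(Add(57, 26), -31), -26) = Mul(Add(83, -31), -26) = Mul(52, -26) = -1352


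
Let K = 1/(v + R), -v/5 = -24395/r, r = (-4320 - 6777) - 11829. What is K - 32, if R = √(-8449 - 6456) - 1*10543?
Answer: -1871684473269036446/58489966533008629 - 525601476*I*√14905/58489966533008629 ≈ -32.0 - 1.0971e-6*I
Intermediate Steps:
R = -10543 + I*√14905 (R = √(-14905) - 10543 = I*√14905 - 10543 = -10543 + I*√14905 ≈ -10543.0 + 122.09*I)
r = -22926 (r = -11097 - 11829 = -22926)
v = -121975/22926 (v = -(-121975)/(-22926) = -(-121975)*(-1)/22926 = -5*24395/22926 = -121975/22926 ≈ -5.3204)
K = 1/(-241830793/22926 + I*√14905) (K = 1/(-121975/22926 + (-10543 + I*√14905)) = 1/(-241830793/22926 + I*√14905) ≈ -9.4789e-5 - 1.097e-6*I)
K - 32 = (-5544212760318/58489966533008629 - 525601476*I*√14905/58489966533008629) - 32 = -1871684473269036446/58489966533008629 - 525601476*I*√14905/58489966533008629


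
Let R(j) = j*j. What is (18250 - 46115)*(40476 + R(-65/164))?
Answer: -30335140880665/26896 ≈ -1.1279e+9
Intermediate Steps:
R(j) = j**2
(18250 - 46115)*(40476 + R(-65/164)) = (18250 - 46115)*(40476 + (-65/164)**2) = -27865*(40476 + (-65*1/164)**2) = -27865*(40476 + (-65/164)**2) = -27865*(40476 + 4225/26896) = -27865*1088646721/26896 = -30335140880665/26896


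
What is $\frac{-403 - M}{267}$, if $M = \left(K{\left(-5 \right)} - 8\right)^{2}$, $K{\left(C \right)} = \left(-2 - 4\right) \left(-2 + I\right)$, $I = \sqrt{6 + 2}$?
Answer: $- \frac{707}{267} + \frac{32 \sqrt{2}}{89} \approx -2.1395$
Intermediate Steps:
$I = 2 \sqrt{2}$ ($I = \sqrt{8} = 2 \sqrt{2} \approx 2.8284$)
$K{\left(C \right)} = 12 - 12 \sqrt{2}$ ($K{\left(C \right)} = \left(-2 - 4\right) \left(-2 + 2 \sqrt{2}\right) = - 6 \left(-2 + 2 \sqrt{2}\right) = 12 - 12 \sqrt{2}$)
$M = \left(4 - 12 \sqrt{2}\right)^{2}$ ($M = \left(\left(12 - 12 \sqrt{2}\right) - 8\right)^{2} = \left(4 - 12 \sqrt{2}\right)^{2} \approx 168.24$)
$\frac{-403 - M}{267} = \frac{-403 - \left(304 - 96 \sqrt{2}\right)}{267} = \left(-403 - \left(304 - 96 \sqrt{2}\right)\right) \frac{1}{267} = \left(-707 + 96 \sqrt{2}\right) \frac{1}{267} = - \frac{707}{267} + \frac{32 \sqrt{2}}{89}$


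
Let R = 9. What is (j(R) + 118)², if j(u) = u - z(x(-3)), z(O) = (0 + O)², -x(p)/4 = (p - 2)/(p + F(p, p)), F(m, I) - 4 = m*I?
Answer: 15129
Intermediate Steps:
F(m, I) = 4 + I*m (F(m, I) = 4 + m*I = 4 + I*m)
x(p) = -4*(-2 + p)/(4 + p + p²) (x(p) = -4*(p - 2)/(p + (4 + p*p)) = -4*(-2 + p)/(p + (4 + p²)) = -4*(-2 + p)/(4 + p + p²))
z(O) = O²
j(u) = -4 + u (j(u) = u - (4*(2 - 1*(-3))/(4 - 3 + (-3)²))² = u - (4*(2 + 3)/(4 - 3 + 9))² = u - (4*5/10)² = u - (4*(⅒)*5)² = u - 1*2² = u - 1*4 = u - 4 = -4 + u)
(j(R) + 118)² = ((-4 + 9) + 118)² = (5 + 118)² = 123² = 15129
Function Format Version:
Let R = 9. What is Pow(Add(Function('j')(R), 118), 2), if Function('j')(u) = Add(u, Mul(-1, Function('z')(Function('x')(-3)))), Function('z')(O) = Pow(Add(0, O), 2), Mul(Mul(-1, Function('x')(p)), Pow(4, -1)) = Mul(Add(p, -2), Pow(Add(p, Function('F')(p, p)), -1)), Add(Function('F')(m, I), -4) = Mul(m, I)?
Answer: 15129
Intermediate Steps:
Function('F')(m, I) = Add(4, Mul(I, m)) (Function('F')(m, I) = Add(4, Mul(m, I)) = Add(4, Mul(I, m)))
Function('x')(p) = Mul(-4, Pow(Add(4, p, Pow(p, 2)), -1), Add(-2, p)) (Function('x')(p) = Mul(-4, Mul(Add(p, -2), Pow(Add(p, Add(4, Mul(p, p))), -1))) = Mul(-4, Mul(Add(-2, p), Pow(Add(p, Add(4, Pow(p, 2))), -1))) = Mul(-4, Mul(Add(-2, p), Pow(Add(4, p, Pow(p, 2)), -1))) = Mul(-4, Mul(Pow(Add(4, p, Pow(p, 2)), -1), Add(-2, p))) = Mul(-4, Pow(Add(4, p, Pow(p, 2)), -1), Add(-2, p)))
Function('z')(O) = Pow(O, 2)
Function('j')(u) = Add(-4, u) (Function('j')(u) = Add(u, Mul(-1, Pow(Mul(4, Pow(Add(4, -3, Pow(-3, 2)), -1), Add(2, Mul(-1, -3))), 2))) = Add(u, Mul(-1, Pow(Mul(4, Pow(Add(4, -3, 9), -1), Add(2, 3)), 2))) = Add(u, Mul(-1, Pow(Mul(4, Pow(10, -1), 5), 2))) = Add(u, Mul(-1, Pow(Mul(4, Rational(1, 10), 5), 2))) = Add(u, Mul(-1, Pow(2, 2))) = Add(u, Mul(-1, 4)) = Add(u, -4) = Add(-4, u))
Pow(Add(Function('j')(R), 118), 2) = Pow(Add(Add(-4, 9), 118), 2) = Pow(Add(5, 118), 2) = Pow(123, 2) = 15129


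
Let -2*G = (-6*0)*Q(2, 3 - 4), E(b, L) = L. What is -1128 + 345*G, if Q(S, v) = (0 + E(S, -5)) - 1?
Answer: -1128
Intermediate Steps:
Q(S, v) = -6 (Q(S, v) = (0 - 5) - 1 = -5 - 1 = -6)
G = 0 (G = -(-6*0)*(-6)/2 = -0*(-6) = -½*0 = 0)
-1128 + 345*G = -1128 + 345*0 = -1128 + 0 = -1128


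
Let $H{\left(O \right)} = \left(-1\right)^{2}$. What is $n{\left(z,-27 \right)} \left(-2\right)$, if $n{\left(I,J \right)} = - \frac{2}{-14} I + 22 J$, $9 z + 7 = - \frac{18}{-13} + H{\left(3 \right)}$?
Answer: $\frac{324364}{273} \approx 1188.1$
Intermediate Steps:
$H{\left(O \right)} = 1$
$z = - \frac{20}{39}$ ($z = - \frac{7}{9} + \frac{- \frac{18}{-13} + 1}{9} = - \frac{7}{9} + \frac{\left(-18\right) \left(- \frac{1}{13}\right) + 1}{9} = - \frac{7}{9} + \frac{\frac{18}{13} + 1}{9} = - \frac{7}{9} + \frac{1}{9} \cdot \frac{31}{13} = - \frac{7}{9} + \frac{31}{117} = - \frac{20}{39} \approx -0.51282$)
$n{\left(I,J \right)} = 22 J + \frac{I}{7}$ ($n{\left(I,J \right)} = \left(-2\right) \left(- \frac{1}{14}\right) I + 22 J = \frac{I}{7} + 22 J = 22 J + \frac{I}{7}$)
$n{\left(z,-27 \right)} \left(-2\right) = \left(22 \left(-27\right) + \frac{1}{7} \left(- \frac{20}{39}\right)\right) \left(-2\right) = \left(-594 - \frac{20}{273}\right) \left(-2\right) = \left(- \frac{162182}{273}\right) \left(-2\right) = \frac{324364}{273}$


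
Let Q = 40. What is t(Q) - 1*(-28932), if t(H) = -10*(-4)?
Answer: 28972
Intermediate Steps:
t(H) = 40
t(Q) - 1*(-28932) = 40 - 1*(-28932) = 40 + 28932 = 28972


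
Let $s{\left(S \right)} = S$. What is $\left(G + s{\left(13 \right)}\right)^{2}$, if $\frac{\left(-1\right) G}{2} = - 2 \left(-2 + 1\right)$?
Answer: $81$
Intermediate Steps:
$G = -4$ ($G = - 2 \left(- 2 \left(-2 + 1\right)\right) = - 2 \left(\left(-2\right) \left(-1\right)\right) = \left(-2\right) 2 = -4$)
$\left(G + s{\left(13 \right)}\right)^{2} = \left(-4 + 13\right)^{2} = 9^{2} = 81$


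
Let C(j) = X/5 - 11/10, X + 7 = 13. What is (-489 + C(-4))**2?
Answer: 23902321/100 ≈ 2.3902e+5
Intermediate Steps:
X = 6 (X = -7 + 13 = 6)
C(j) = 1/10 (C(j) = 6/5 - 11/10 = 1/10)
(-489 + C(-4))**2 = (-489 + 1/10)**2 = (-4889/10)**2 = 23902321/100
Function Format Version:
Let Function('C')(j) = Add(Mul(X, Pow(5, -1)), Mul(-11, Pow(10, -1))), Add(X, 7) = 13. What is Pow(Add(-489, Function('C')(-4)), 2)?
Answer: Rational(23902321, 100) ≈ 2.3902e+5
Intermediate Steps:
X = 6 (X = Add(-7, 13) = 6)
Function('C')(j) = Rational(1, 10) (Function('C')(j) = Add(Mul(6, Pow(5, -1)), Mul(-11, Pow(10, -1))) = Add(Mul(6, Rational(1, 5)), Mul(-11, Rational(1, 10))) = Add(Rational(6, 5), Rational(-11, 10)) = Rational(1, 10))
Pow(Add(-489, Function('C')(-4)), 2) = Pow(Add(-489, Rational(1, 10)), 2) = Pow(Rational(-4889, 10), 2) = Rational(23902321, 100)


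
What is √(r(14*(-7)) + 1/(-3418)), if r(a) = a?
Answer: I*√1144910370/3418 ≈ 9.8995*I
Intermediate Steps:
√(r(14*(-7)) + 1/(-3418)) = √(14*(-7) + 1/(-3418)) = √(-98 - 1/3418) = √(-334965/3418) = I*√1144910370/3418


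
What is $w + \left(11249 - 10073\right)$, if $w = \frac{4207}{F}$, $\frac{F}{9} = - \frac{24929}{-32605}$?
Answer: $\frac{401017771}{224361} \approx 1787.4$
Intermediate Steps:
$F = \frac{224361}{32605}$ ($F = 9 \left(- \frac{24929}{-32605}\right) = 9 \left(\left(-24929\right) \left(- \frac{1}{32605}\right)\right) = 9 \cdot \frac{24929}{32605} = \frac{224361}{32605} \approx 6.8812$)
$w = \frac{137169235}{224361}$ ($w = \frac{4207}{\frac{224361}{32605}} = 4207 \cdot \frac{32605}{224361} = \frac{137169235}{224361} \approx 611.38$)
$w + \left(11249 - 10073\right) = \frac{137169235}{224361} + \left(11249 - 10073\right) = \frac{137169235}{224361} + 1176 = \frac{401017771}{224361}$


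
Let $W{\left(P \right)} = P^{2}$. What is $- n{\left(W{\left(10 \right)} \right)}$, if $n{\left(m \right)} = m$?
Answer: $-100$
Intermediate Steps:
$- n{\left(W{\left(10 \right)} \right)} = - 10^{2} = \left(-1\right) 100 = -100$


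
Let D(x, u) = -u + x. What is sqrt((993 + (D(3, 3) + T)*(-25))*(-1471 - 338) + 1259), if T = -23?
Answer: I*sqrt(2835253) ≈ 1683.8*I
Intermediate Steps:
D(x, u) = x - u
sqrt((993 + (D(3, 3) + T)*(-25))*(-1471 - 338) + 1259) = sqrt((993 + ((3 - 1*3) - 23)*(-25))*(-1471 - 338) + 1259) = sqrt((993 + ((3 - 3) - 23)*(-25))*(-1809) + 1259) = sqrt((993 + (0 - 23)*(-25))*(-1809) + 1259) = sqrt((993 - 23*(-25))*(-1809) + 1259) = sqrt((993 + 575)*(-1809) + 1259) = sqrt(1568*(-1809) + 1259) = sqrt(-2836512 + 1259) = sqrt(-2835253) = I*sqrt(2835253)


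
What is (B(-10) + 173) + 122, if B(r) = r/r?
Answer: 296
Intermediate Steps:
B(r) = 1
(B(-10) + 173) + 122 = (1 + 173) + 122 = 174 + 122 = 296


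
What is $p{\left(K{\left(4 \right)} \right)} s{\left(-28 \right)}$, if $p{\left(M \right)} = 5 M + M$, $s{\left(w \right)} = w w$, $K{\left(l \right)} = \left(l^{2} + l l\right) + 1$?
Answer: $155232$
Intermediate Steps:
$K{\left(l \right)} = 1 + 2 l^{2}$ ($K{\left(l \right)} = \left(l^{2} + l^{2}\right) + 1 = 2 l^{2} + 1 = 1 + 2 l^{2}$)
$s{\left(w \right)} = w^{2}$
$p{\left(M \right)} = 6 M$
$p{\left(K{\left(4 \right)} \right)} s{\left(-28 \right)} = 6 \left(1 + 2 \cdot 4^{2}\right) \left(-28\right)^{2} = 6 \left(1 + 2 \cdot 16\right) 784 = 6 \left(1 + 32\right) 784 = 6 \cdot 33 \cdot 784 = 198 \cdot 784 = 155232$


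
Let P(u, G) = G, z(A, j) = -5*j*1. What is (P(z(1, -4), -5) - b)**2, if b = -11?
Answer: 36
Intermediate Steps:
z(A, j) = -5*j
(P(z(1, -4), -5) - b)**2 = (-5 - 1*(-11))**2 = (-5 + 11)**2 = 6**2 = 36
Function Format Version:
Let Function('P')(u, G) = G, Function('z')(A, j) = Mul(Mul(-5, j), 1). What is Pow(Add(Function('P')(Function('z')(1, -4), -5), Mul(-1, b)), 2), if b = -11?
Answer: 36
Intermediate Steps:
Function('z')(A, j) = Mul(-5, j)
Pow(Add(Function('P')(Function('z')(1, -4), -5), Mul(-1, b)), 2) = Pow(Add(-5, Mul(-1, -11)), 2) = Pow(Add(-5, 11), 2) = Pow(6, 2) = 36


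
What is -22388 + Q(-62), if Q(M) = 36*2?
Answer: -22316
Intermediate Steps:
Q(M) = 72
-22388 + Q(-62) = -22388 + 72 = -22316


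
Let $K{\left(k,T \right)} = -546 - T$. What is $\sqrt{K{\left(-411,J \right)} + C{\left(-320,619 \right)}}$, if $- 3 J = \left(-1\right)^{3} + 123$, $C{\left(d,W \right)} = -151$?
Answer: $\frac{i \sqrt{5907}}{3} \approx 25.619 i$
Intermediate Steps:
$J = - \frac{122}{3}$ ($J = - \frac{\left(-1\right)^{3} + 123}{3} = - \frac{-1 + 123}{3} = \left(- \frac{1}{3}\right) 122 = - \frac{122}{3} \approx -40.667$)
$\sqrt{K{\left(-411,J \right)} + C{\left(-320,619 \right)}} = \sqrt{\left(-546 - - \frac{122}{3}\right) - 151} = \sqrt{\left(-546 + \frac{122}{3}\right) - 151} = \sqrt{- \frac{1516}{3} - 151} = \sqrt{- \frac{1969}{3}} = \frac{i \sqrt{5907}}{3}$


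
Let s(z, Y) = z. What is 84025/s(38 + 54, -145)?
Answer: 84025/92 ≈ 913.32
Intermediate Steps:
84025/s(38 + 54, -145) = 84025/(38 + 54) = 84025/92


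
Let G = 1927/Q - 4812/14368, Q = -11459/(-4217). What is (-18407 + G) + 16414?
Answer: -52857952953/41160728 ≈ -1284.2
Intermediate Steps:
Q = 11459/4217 (Q = -11459*(-1/4217) = 11459/4217 ≈ 2.7173)
G = 29175377951/41160728 (G = 1927/(11459/4217) - 4812/14368 = 1927*(4217/11459) - 4812*1/14368 = 8126159/11459 - 1203/3592 = 29175377951/41160728 ≈ 708.82)
(-18407 + G) + 16414 = (-18407 + 29175377951/41160728) + 16414 = -728470142345/41160728 + 16414 = -52857952953/41160728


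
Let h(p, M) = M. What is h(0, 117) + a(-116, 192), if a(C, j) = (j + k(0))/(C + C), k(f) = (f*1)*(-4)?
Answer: 3369/29 ≈ 116.17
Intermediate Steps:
k(f) = -4*f (k(f) = f*(-4) = -4*f)
a(C, j) = j/(2*C) (a(C, j) = (j - 4*0)/(C + C) = (j + 0)/((2*C)) = j*(1/(2*C)) = j/(2*C))
h(0, 117) + a(-116, 192) = 117 + (1/2)*192/(-116) = 117 + (1/2)*192*(-1/116) = 117 - 24/29 = 3369/29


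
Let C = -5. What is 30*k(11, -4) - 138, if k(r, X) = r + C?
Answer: 42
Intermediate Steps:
k(r, X) = -5 + r (k(r, X) = r - 5 = -5 + r)
30*k(11, -4) - 138 = 30*(-5 + 11) - 138 = 30*6 - 138 = 180 - 138 = 42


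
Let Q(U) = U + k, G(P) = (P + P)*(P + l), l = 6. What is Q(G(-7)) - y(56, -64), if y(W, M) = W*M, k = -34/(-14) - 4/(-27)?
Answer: 680509/189 ≈ 3600.6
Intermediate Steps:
G(P) = 2*P*(6 + P) (G(P) = (P + P)*(P + 6) = (2*P)*(6 + P) = 2*P*(6 + P))
k = 487/189 (k = -34*(-1/14) - 4*(-1/27) = 17/7 + 4/27 = 487/189 ≈ 2.5767)
Q(U) = 487/189 + U (Q(U) = U + 487/189 = 487/189 + U)
y(W, M) = M*W
Q(G(-7)) - y(56, -64) = (487/189 + 2*(-7)*(6 - 7)) - (-64)*56 = (487/189 + 2*(-7)*(-1)) - 1*(-3584) = (487/189 + 14) + 3584 = 3133/189 + 3584 = 680509/189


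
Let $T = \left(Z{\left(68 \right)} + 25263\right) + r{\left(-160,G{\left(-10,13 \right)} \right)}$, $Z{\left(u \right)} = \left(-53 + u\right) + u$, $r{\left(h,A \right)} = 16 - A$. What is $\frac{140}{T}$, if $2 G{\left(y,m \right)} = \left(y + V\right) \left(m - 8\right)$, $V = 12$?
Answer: $\frac{140}{25357} \approx 0.0055212$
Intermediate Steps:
$G{\left(y,m \right)} = \frac{\left(-8 + m\right) \left(12 + y\right)}{2}$ ($G{\left(y,m \right)} = \frac{\left(y + 12\right) \left(m - 8\right)}{2} = \frac{\left(12 + y\right) \left(-8 + m\right)}{2} = \frac{\left(-8 + m\right) \left(12 + y\right)}{2}$)
$Z{\left(u \right)} = -53 + 2 u$
$T = 25357$ ($T = \left(\left(-53 + 2 \cdot 68\right) + 25263\right) - \left(-64 + 40 + 78 + \frac{1}{2} \cdot 13 \left(-10\right)\right) = \left(\left(-53 + 136\right) + 25263\right) + \left(16 - \left(-48 + 40 + 78 - 65\right)\right) = \left(83 + 25263\right) + \left(16 - 5\right) = 25346 + \left(16 - 5\right) = 25346 + 11 = 25357$)
$\frac{140}{T} = \frac{140}{25357}$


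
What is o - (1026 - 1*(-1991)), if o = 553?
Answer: -2464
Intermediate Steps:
o - (1026 - 1*(-1991)) = 553 - (1026 - 1*(-1991)) = 553 - (1026 + 1991) = 553 - 1*3017 = 553 - 3017 = -2464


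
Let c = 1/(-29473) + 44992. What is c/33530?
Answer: 265209843/197645938 ≈ 1.3418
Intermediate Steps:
c = 1326049215/29473 (c = -1/29473 + 44992 = 1326049215/29473 ≈ 44992.)
c/33530 = (1326049215/29473)/33530 = (1326049215/29473)*(1/33530) = 265209843/197645938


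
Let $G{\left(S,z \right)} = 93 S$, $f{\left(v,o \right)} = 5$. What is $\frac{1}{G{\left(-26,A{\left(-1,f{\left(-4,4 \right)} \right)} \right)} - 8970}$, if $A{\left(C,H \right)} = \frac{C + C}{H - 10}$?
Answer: $- \frac{1}{11388} \approx -8.7812 \cdot 10^{-5}$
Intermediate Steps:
$A{\left(C,H \right)} = \frac{2 C}{-10 + H}$
$\frac{1}{G{\left(-26,A{\left(-1,f{\left(-4,4 \right)} \right)} \right)} - 8970} = \frac{1}{93 \left(-26\right) - 8970} = \frac{1}{-2418 - 8970} = \frac{1}{-11388} = - \frac{1}{11388}$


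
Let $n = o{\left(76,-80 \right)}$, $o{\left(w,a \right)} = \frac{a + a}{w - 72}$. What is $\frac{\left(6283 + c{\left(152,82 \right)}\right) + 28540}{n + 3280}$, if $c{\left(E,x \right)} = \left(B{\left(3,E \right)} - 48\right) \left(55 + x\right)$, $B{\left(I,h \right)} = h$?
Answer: $\frac{16357}{1080} \approx 15.145$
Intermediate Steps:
$o{\left(w,a \right)} = \frac{2 a}{-72 + w}$
$n = -40$ ($n = 2 \left(-80\right) \frac{1}{-72 + 76} = 2 \left(-80\right) \frac{1}{4} = -40$)
$c{\left(E,x \right)} = \left(-48 + E\right) \left(55 + x\right)$ ($c{\left(E,x \right)} = \left(E - 48\right) \left(55 + x\right) = \left(-48 + E\right) \left(55 + x\right)$)
$\frac{\left(6283 + c{\left(152,82 \right)}\right) + 28540}{n + 3280} = \frac{\left(6283 + \left(-2640 - 3936 + 55 \cdot 152 + 152 \cdot 82\right)\right) + 28540}{-40 + 3280} = \frac{\left(6283 + \left(-2640 - 3936 + 8360 + 12464\right)\right) + 28540}{3240} = \left(\left(6283 + 14248\right) + 28540\right) \frac{1}{3240} = \left(20531 + 28540\right) \frac{1}{3240} = 49071 \cdot \frac{1}{3240} = \frac{16357}{1080}$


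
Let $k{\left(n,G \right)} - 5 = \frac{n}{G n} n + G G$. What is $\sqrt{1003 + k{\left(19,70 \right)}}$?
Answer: $\frac{\sqrt{28950530}}{70} \approx 76.865$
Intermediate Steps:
$k{\left(n,G \right)} = 5 + G^{2} + \frac{n}{G}$ ($k{\left(n,G \right)} = 5 + \left(\frac{n}{G n} n + G G\right) = 5 + \left(n \frac{1}{G n} n + G^{2}\right) = 5 + \left(\frac{n}{G} + G^{2}\right) = 5 + \left(G^{2} + \frac{n}{G}\right) = 5 + G^{2} + \frac{n}{G}$)
$\sqrt{1003 + k{\left(19,70 \right)}} = \sqrt{1003 + \left(5 + 70^{2} + \frac{19}{70}\right)} = \sqrt{1003 + \left(5 + 4900 + 19 \cdot \frac{1}{70}\right)} = \sqrt{1003 + \left(5 + 4900 + \frac{19}{70}\right)} = \sqrt{1003 + \frac{343369}{70}} = \sqrt{\frac{413579}{70}} = \frac{\sqrt{28950530}}{70}$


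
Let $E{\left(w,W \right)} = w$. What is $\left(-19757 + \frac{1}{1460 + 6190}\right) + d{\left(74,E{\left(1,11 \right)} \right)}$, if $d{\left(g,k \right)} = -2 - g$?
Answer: $- \frac{151722449}{7650} \approx -19833.0$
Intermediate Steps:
$\left(-19757 + \frac{1}{1460 + 6190}\right) + d{\left(74,E{\left(1,11 \right)} \right)} = \left(-19757 + \frac{1}{1460 + 6190}\right) - 76 = \left(-19757 + \frac{1}{7650}\right) - 76 = - \frac{151141049}{7650} - 76 = - \frac{151722449}{7650}$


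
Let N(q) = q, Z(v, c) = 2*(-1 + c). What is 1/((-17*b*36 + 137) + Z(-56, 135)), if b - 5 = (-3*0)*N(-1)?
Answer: -1/2655 ≈ -0.00037665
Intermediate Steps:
Z(v, c) = -2 + 2*c
b = 5 (b = 5 - 3*0*(-1) = 5 + 0*(-1) = 5 + 0 = 5)
1/((-17*b*36 + 137) + Z(-56, 135)) = 1/((-17*5*36 + 137) + (-2 + 2*135)) = 1/((-85*36 + 137) + (-2 + 270)) = 1/((-3060 + 137) + 268) = 1/(-2923 + 268) = 1/(-2655) = -1/2655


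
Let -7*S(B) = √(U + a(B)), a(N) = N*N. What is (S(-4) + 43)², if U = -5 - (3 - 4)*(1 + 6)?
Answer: 90619/49 - 258*√2/7 ≈ 1797.2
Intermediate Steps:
a(N) = N²
U = 2 (U = -5 - (-1)*7 = -5 - 1*(-7) = -5 + 7 = 2)
S(B) = -√(2 + B²)/7
(S(-4) + 43)² = (-√(2 + (-4)²)/7 + 43)² = (-√(2 + 16)/7 + 43)² = (-3*√2/7 + 43)² = (43 - 3*√2/7)²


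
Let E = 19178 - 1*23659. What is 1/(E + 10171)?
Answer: 1/5690 ≈ 0.00017575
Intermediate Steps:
E = -4481 (E = 19178 - 23659 = -4481)
1/(E + 10171) = 1/(-4481 + 10171) = 1/5690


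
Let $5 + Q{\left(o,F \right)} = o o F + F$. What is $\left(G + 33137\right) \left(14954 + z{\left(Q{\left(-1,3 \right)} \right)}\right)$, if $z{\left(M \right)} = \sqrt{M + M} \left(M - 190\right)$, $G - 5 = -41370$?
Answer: $-123041512 + 1555092 \sqrt{2} \approx -1.2084 \cdot 10^{8}$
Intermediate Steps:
$Q{\left(o,F \right)} = -5 + F + F o^{2}$ ($Q{\left(o,F \right)} = -5 + \left(o o F + F\right) = -5 + \left(o^{2} F + F\right) = -5 + \left(F o^{2} + F\right) = -5 + \left(F + F o^{2}\right) = -5 + F + F o^{2}$)
$G = -41365$ ($G = 5 - 41370 = -41365$)
$z{\left(M \right)} = \sqrt{2} \sqrt{M} \left(-190 + M\right)$ ($z{\left(M \right)} = \sqrt{2 M} \left(-190 + M\right) = \sqrt{2} \sqrt{M} \left(-190 + M\right)$)
$\left(G + 33137\right) \left(14954 + z{\left(Q{\left(-1,3 \right)} \right)}\right) = \left(-41365 + 33137\right) \left(14954 + \sqrt{2} \sqrt{-5 + 3 + 3 \left(-1\right)^{2}} \left(-190 + \left(-5 + 3 + 3 \left(-1\right)^{2}\right)\right)\right) = - 8228 \left(14954 + \sqrt{2} \sqrt{-5 + 3 + 3 \cdot 1} \left(-190 + \left(-5 + 3 + 3 \cdot 1\right)\right)\right) = - 8228 \left(14954 + \sqrt{2} \sqrt{-5 + 3 + 3} \left(-190 + \left(-5 + 3 + 3\right)\right)\right) = - 8228 \left(14954 + \sqrt{2} \sqrt{1} \left(-190 + 1\right)\right) = - 8228 \left(14954 + \sqrt{2} \cdot 1 \left(-189\right)\right) = - 8228 \left(14954 - 189 \sqrt{2}\right) = -123041512 + 1555092 \sqrt{2}$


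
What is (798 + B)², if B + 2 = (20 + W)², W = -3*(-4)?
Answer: 3312400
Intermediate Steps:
W = 12
B = 1022 (B = -2 + (20 + 12)² = -2 + 32² = -2 + 1024 = 1022)
(798 + B)² = (798 + 1022)² = 1820² = 3312400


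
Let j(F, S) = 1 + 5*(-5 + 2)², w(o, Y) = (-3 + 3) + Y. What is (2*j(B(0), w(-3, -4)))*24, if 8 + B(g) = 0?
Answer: 2208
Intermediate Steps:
B(g) = -8 (B(g) = -8 + 0 = -8)
w(o, Y) = Y (w(o, Y) = 0 + Y = Y)
j(F, S) = 46 (j(F, S) = 1 + 5*(-3)² = 1 + 5*9 = 1 + 45 = 46)
(2*j(B(0), w(-3, -4)))*24 = (2*46)*24 = 92*24 = 2208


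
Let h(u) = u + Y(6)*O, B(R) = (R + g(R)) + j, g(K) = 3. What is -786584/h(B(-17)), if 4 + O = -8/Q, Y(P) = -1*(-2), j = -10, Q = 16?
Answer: 786584/33 ≈ 23836.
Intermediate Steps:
Y(P) = 2
O = -9/2 (O = -4 - 8/16 = -4 - 8*1/16 = -4 - ½ = -9/2 ≈ -4.5000)
B(R) = -7 + R (B(R) = (R + 3) - 10 = (3 + R) - 10 = -7 + R)
h(u) = -9 + u (h(u) = u + 2*(-9/2) = u - 9 = -9 + u)
-786584/h(B(-17)) = -786584/(-9 + (-7 - 17)) = -786584/(-9 - 24) = -786584/(-33) = -786584*(-1/33) = 786584/33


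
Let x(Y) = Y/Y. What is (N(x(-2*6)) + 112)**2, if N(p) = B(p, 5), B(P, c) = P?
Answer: 12769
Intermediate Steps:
x(Y) = 1
N(p) = p
(N(x(-2*6)) + 112)**2 = (1 + 112)**2 = 113**2 = 12769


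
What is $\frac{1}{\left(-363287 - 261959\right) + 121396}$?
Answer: $- \frac{1}{503850} \approx -1.9847 \cdot 10^{-6}$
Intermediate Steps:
$\frac{1}{\left(-363287 - 261959\right) + 121396} = \frac{1}{-625246 + 121396} = \frac{1}{-503850} = - \frac{1}{503850}$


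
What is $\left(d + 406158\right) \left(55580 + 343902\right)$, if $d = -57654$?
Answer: $139221074928$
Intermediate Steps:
$\left(d + 406158\right) \left(55580 + 343902\right) = \left(-57654 + 406158\right) \left(55580 + 343902\right) = 348504 \cdot 399482 = 139221074928$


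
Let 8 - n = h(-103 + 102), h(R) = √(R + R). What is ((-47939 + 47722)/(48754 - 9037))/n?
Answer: -868/1310661 - 217*I*√2/2621322 ≈ -0.00066226 - 0.00011707*I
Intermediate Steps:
h(R) = √2*√R (h(R) = √(2*R) = √2*√R)
n = 8 - I*√2 (n = 8 - √2*√(-103 + 102) = 8 - √2*√(-1) = 8 - √2*I = 8 - I*√2 ≈ 8.0 - 1.4142*I)
((-47939 + 47722)/(48754 - 9037))/n = ((-47939 + 47722)/(48754 - 9037))/(8 - I*√2) = (-217/39717)/(8 - I*√2) = (-217*1/39717)/(8 - I*√2) = -217/(39717*(8 - I*√2))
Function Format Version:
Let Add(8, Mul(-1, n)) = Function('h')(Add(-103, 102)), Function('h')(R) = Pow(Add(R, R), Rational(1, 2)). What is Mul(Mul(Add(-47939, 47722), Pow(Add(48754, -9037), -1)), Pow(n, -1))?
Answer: Add(Rational(-868, 1310661), Mul(Rational(-217, 2621322), I, Pow(2, Rational(1, 2)))) ≈ Add(-0.00066226, Mul(-0.00011707, I))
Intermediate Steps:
Function('h')(R) = Mul(Pow(2, Rational(1, 2)), Pow(R, Rational(1, 2))) (Function('h')(R) = Pow(Mul(2, R), Rational(1, 2)) = Mul(Pow(2, Rational(1, 2)), Pow(R, Rational(1, 2))))
n = Add(8, Mul(-1, I, Pow(2, Rational(1, 2)))) (n = Add(8, Mul(-1, Mul(Pow(2, Rational(1, 2)), Pow(Add(-103, 102), Rational(1, 2))))) = Add(8, Mul(-1, Mul(Pow(2, Rational(1, 2)), Pow(-1, Rational(1, 2))))) = Add(8, Mul(-1, Mul(Pow(2, Rational(1, 2)), I))) = Add(8, Mul(-1, Mul(I, Pow(2, Rational(1, 2))))) = Add(8, Mul(-1, I, Pow(2, Rational(1, 2)))) ≈ Add(8.0000, Mul(-1.4142, I)))
Mul(Mul(Add(-47939, 47722), Pow(Add(48754, -9037), -1)), Pow(n, -1)) = Mul(Mul(Add(-47939, 47722), Pow(Add(48754, -9037), -1)), Pow(Add(8, Mul(-1, I, Pow(2, Rational(1, 2)))), -1)) = Mul(Mul(-217, Pow(39717, -1)), Pow(Add(8, Mul(-1, I, Pow(2, Rational(1, 2)))), -1)) = Mul(Mul(-217, Rational(1, 39717)), Pow(Add(8, Mul(-1, I, Pow(2, Rational(1, 2)))), -1)) = Mul(Rational(-217, 39717), Pow(Add(8, Mul(-1, I, Pow(2, Rational(1, 2)))), -1))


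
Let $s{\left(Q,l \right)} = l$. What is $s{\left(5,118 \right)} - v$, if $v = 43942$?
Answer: $-43824$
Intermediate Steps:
$s{\left(5,118 \right)} - v = 118 - 43942 = -43824$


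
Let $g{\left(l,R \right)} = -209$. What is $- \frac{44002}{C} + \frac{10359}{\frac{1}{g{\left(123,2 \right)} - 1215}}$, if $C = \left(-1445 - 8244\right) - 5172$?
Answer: $- \frac{31316825282}{2123} \approx -1.4751 \cdot 10^{7}$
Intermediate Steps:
$C = -14861$ ($C = -9689 - 5172 = -14861$)
$- \frac{44002}{C} + \frac{10359}{\frac{1}{g{\left(123,2 \right)} - 1215}} = - \frac{44002}{-14861} + \frac{10359}{\frac{1}{-209 - 1215}} = \left(-44002\right) \left(- \frac{1}{14861}\right) + \frac{10359}{\frac{1}{-1424}} = \frac{6286}{2123} + \frac{10359}{- \frac{1}{1424}} = \frac{6286}{2123} + 10359 \left(-1424\right) = \frac{6286}{2123} - 14751216 = - \frac{31316825282}{2123}$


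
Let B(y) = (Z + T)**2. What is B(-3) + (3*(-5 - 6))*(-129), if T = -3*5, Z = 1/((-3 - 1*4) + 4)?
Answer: 40429/9 ≈ 4492.1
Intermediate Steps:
Z = -1/3 (Z = 1/((-3 - 4) + 4) = 1/(-7 + 4) = 1/(-3) = -1/3 ≈ -0.33333)
T = -15
B(y) = 2116/9 (B(y) = (-1/3 - 15)**2 = (-46/3)**2 = 2116/9)
B(-3) + (3*(-5 - 6))*(-129) = 2116/9 + (3*(-5 - 6))*(-129) = 2116/9 + (3*(-11))*(-129) = 2116/9 - 33*(-129) = 2116/9 + 4257 = 40429/9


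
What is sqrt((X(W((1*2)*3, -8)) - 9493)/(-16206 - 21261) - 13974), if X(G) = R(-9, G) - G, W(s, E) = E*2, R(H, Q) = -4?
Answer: I*sqrt(2179556871451)/12489 ≈ 118.21*I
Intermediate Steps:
W(s, E) = 2*E
X(G) = -4 - G
sqrt((X(W((1*2)*3, -8)) - 9493)/(-16206 - 21261) - 13974) = sqrt(((-4 - 2*(-8)) - 9493)/(-16206 - 21261) - 13974) = sqrt(((-4 - 1*(-16)) - 9493)/(-37467) - 13974) = sqrt(((-4 + 16) - 9493)*(-1/37467) - 13974) = sqrt((12 - 9493)*(-1/37467) - 13974) = sqrt(-9481*(-1/37467) - 13974) = sqrt(9481/37467 - 13974) = sqrt(-523554377/37467) = I*sqrt(2179556871451)/12489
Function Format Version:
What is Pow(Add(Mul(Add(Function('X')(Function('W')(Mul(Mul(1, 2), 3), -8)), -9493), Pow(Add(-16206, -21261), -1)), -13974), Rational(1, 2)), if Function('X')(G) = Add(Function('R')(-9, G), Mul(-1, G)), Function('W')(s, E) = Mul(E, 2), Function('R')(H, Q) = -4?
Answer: Mul(Rational(1, 12489), I, Pow(2179556871451, Rational(1, 2))) ≈ Mul(118.21, I)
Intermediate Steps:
Function('W')(s, E) = Mul(2, E)
Function('X')(G) = Add(-4, Mul(-1, G))
Pow(Add(Mul(Add(Function('X')(Function('W')(Mul(Mul(1, 2), 3), -8)), -9493), Pow(Add(-16206, -21261), -1)), -13974), Rational(1, 2)) = Pow(Add(Mul(Add(Add(-4, Mul(-1, Mul(2, -8))), -9493), Pow(Add(-16206, -21261), -1)), -13974), Rational(1, 2)) = Pow(Add(Mul(Add(Add(-4, Mul(-1, -16)), -9493), Pow(-37467, -1)), -13974), Rational(1, 2)) = Pow(Add(Mul(Add(Add(-4, 16), -9493), Rational(-1, 37467)), -13974), Rational(1, 2)) = Pow(Add(Mul(Add(12, -9493), Rational(-1, 37467)), -13974), Rational(1, 2)) = Pow(Add(Mul(-9481, Rational(-1, 37467)), -13974), Rational(1, 2)) = Pow(Add(Rational(9481, 37467), -13974), Rational(1, 2)) = Pow(Rational(-523554377, 37467), Rational(1, 2)) = Mul(Rational(1, 12489), I, Pow(2179556871451, Rational(1, 2)))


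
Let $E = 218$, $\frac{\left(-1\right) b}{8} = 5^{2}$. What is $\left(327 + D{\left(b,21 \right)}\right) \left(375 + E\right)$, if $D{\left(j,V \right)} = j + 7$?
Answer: $79462$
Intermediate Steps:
$b = -200$ ($b = - 8 \cdot 5^{2} = \left(-8\right) 25 = -200$)
$D{\left(j,V \right)} = 7 + j$
$\left(327 + D{\left(b,21 \right)}\right) \left(375 + E\right) = \left(327 + \left(7 - 200\right)\right) \left(375 + 218\right) = \left(327 - 193\right) 593 = 134 \cdot 593 = 79462$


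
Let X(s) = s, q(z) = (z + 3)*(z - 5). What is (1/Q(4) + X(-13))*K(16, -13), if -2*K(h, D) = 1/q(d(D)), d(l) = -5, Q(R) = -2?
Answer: 27/80 ≈ 0.33750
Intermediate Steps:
q(z) = (-5 + z)*(3 + z) (q(z) = (3 + z)*(-5 + z) = (-5 + z)*(3 + z))
K(h, D) = -1/40 (K(h, D) = -1/(2*(-15 + (-5)² - 2*(-5))) = -1/(2*(-15 + 25 + 10)) = -½/20 = -½*1/20 = -1/40)
(1/Q(4) + X(-13))*K(16, -13) = (1/(-2) - 13)*(-1/40) = (-½ - 13)*(-1/40) = -27/2*(-1/40) = 27/80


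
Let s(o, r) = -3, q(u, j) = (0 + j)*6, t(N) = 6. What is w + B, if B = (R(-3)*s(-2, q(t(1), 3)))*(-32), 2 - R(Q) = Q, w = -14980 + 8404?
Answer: -6096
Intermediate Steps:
w = -6576
R(Q) = 2 - Q
q(u, j) = 6*j (q(u, j) = j*6 = 6*j)
B = 480 (B = ((2 - 1*(-3))*(-3))*(-32) = ((2 + 3)*(-3))*(-32) = (5*(-3))*(-32) = -15*(-32) = 480)
w + B = -6576 + 480 = -6096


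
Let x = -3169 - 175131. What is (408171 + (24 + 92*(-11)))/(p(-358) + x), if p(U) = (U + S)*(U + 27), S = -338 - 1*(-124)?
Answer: 58169/1576 ≈ 36.909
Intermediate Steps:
S = -214 (S = -338 + 124 = -214)
p(U) = (-214 + U)*(27 + U) (p(U) = (U - 214)*(U + 27) = (-214 + U)*(27 + U))
x = -178300
(408171 + (24 + 92*(-11)))/(p(-358) + x) = (408171 + (24 + 92*(-11)))/((-5778 + (-358)² - 187*(-358)) - 178300) = (408171 + (24 - 1012))/((-5778 + 128164 + 66946) - 178300) = (408171 - 988)/(189332 - 178300) = 407183/11032 = 407183*(1/11032) = 58169/1576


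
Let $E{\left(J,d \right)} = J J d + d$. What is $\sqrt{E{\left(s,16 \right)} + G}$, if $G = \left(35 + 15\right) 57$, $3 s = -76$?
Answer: $\frac{\sqrt{118210}}{3} \approx 114.61$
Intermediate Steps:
$s = - \frac{76}{3}$ ($s = \frac{1}{3} \left(-76\right) = - \frac{76}{3} \approx -25.333$)
$E{\left(J,d \right)} = d + d J^{2}$ ($E{\left(J,d \right)} = J^{2} d + d = d J^{2} + d = d + d J^{2}$)
$G = 2850$ ($G = 50 \cdot 57 = 2850$)
$\sqrt{E{\left(s,16 \right)} + G} = \sqrt{16 \left(1 + \left(- \frac{76}{3}\right)^{2}\right) + 2850} = \sqrt{16 \left(1 + \frac{5776}{9}\right) + 2850} = \sqrt{16 \cdot \frac{5785}{9} + 2850} = \sqrt{\frac{92560}{9} + 2850} = \sqrt{\frac{118210}{9}} = \frac{\sqrt{118210}}{3}$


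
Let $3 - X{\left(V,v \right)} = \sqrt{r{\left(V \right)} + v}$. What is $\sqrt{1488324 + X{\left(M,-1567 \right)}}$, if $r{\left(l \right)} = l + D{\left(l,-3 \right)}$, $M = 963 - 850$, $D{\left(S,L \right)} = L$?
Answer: $\sqrt{1488327 - i \sqrt{1457}} \approx 1220.0 - 0.02 i$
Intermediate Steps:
$M = 113$ ($M = 963 - 850 = 113$)
$r{\left(l \right)} = -3 + l$ ($r{\left(l \right)} = l - 3 = -3 + l$)
$X{\left(V,v \right)} = 3 - \sqrt{-3 + V + v}$ ($X{\left(V,v \right)} = 3 - \sqrt{\left(-3 + V\right) + v} = 3 - \sqrt{-3 + V + v}$)
$\sqrt{1488324 + X{\left(M,-1567 \right)}} = \sqrt{1488324 + \left(3 - \sqrt{-3 + 113 - 1567}\right)} = \sqrt{1488324 + \left(3 - \sqrt{-1457}\right)} = \sqrt{1488324 + \left(3 - i \sqrt{1457}\right)} = \sqrt{1488327 - i \sqrt{1457}}$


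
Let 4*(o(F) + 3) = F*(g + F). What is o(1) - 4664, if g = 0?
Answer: -18667/4 ≈ -4666.8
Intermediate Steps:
o(F) = -3 + F**2/4 (o(F) = -3 + (F*(0 + F))/4 = -3 + (F*F)/4 = -3 + F**2/4)
o(1) - 4664 = (-3 + (1/4)*1**2) - 4664 = (-3 + (1/4)*1) - 4664 = (-3 + 1/4) - 4664 = -11/4 - 4664 = -18667/4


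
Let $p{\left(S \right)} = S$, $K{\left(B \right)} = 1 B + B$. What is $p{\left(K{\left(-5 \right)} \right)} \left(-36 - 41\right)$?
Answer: $770$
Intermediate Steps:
$K{\left(B \right)} = 2 B$ ($K{\left(B \right)} = B + B = 2 B$)
$p{\left(K{\left(-5 \right)} \right)} \left(-36 - 41\right) = 2 \left(-5\right) \left(-36 - 41\right) = \left(-10\right) \left(-77\right) = 770$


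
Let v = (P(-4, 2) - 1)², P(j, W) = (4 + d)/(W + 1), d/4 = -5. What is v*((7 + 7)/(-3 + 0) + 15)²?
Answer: 346921/81 ≈ 4283.0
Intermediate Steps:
d = -20 (d = 4*(-5) = -20)
P(j, W) = -16/(1 + W) (P(j, W) = (4 - 20)/(W + 1) = -16/(1 + W))
v = 361/9 (v = (-16/(1 + 2) - 1)² = (-16/3 - 1)² = (-19/3)² = 361/9 ≈ 40.111)
v*((7 + 7)/(-3 + 0) + 15)² = 361*((7 + 7)/(-3 + 0) + 15)²/9 = 361*(14/(-3) + 15)²/9 = 361*(14*(-⅓) + 15)²/9 = 361*(-14/3 + 15)²/9 = 361*(31/3)²/9 = (361/9)*(961/9) = 346921/81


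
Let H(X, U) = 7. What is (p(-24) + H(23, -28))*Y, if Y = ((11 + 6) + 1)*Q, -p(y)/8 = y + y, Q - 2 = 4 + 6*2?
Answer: 126684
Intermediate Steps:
Q = 18 (Q = 2 + (4 + 6*2) = 2 + (4 + 12) = 2 + 16 = 18)
p(y) = -16*y (p(y) = -8*(y + y) = -16*y)
Y = 324 (Y = ((11 + 6) + 1)*18 = (17 + 1)*18 = 18*18 = 324)
(p(-24) + H(23, -28))*Y = (-16*(-24) + 7)*324 = (384 + 7)*324 = 391*324 = 126684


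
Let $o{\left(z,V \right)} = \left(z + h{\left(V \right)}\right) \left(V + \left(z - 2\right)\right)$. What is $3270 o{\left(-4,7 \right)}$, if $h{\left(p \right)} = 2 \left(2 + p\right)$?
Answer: $45780$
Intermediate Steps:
$h{\left(p \right)} = 4 + 2 p$
$o{\left(z,V \right)} = \left(-2 + V + z\right) \left(4 + z + 2 V\right)$ ($o{\left(z,V \right)} = \left(z + \left(4 + 2 V\right)\right) \left(V + \left(z - 2\right)\right) = \left(4 + z + 2 V\right) \left(V + \left(-2 + z\right)\right) = \left(4 + z + 2 V\right) \left(-2 + V + z\right) = \left(-2 + V + z\right) \left(4 + z + 2 V\right)$)
$3270 o{\left(-4,7 \right)} = 3270 \left(-8 + \left(-4\right)^{2} + 2 \left(-4\right) + 2 \cdot 7^{2} + 3 \cdot 7 \left(-4\right)\right) = 3270 \left(-8 + 16 - 8 + 2 \cdot 49 - 84\right) = 3270 \left(-8 + 16 - 8 + 98 - 84\right) = 3270 \cdot 14 = 45780$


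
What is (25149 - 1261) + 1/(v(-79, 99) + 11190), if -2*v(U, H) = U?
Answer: 536500594/22459 ≈ 23888.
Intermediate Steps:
v(U, H) = -U/2
(25149 - 1261) + 1/(v(-79, 99) + 11190) = (25149 - 1261) + 1/(-½*(-79) + 11190) = 23888 + 1/(79/2 + 11190) = 23888 + 1/(22459/2) = 23888 + 2/22459 = 536500594/22459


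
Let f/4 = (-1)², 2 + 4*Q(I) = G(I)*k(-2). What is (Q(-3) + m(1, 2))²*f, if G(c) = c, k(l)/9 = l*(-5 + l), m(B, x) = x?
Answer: 34596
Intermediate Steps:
k(l) = 9*l*(-5 + l) (k(l) = 9*(l*(-5 + l)) = 9*l*(-5 + l))
Q(I) = -½ + 63*I/2 (Q(I) = -½ + (I*(9*(-2)*(-5 - 2)))/4 = -½ + (I*(9*(-2)*(-7)))/4 = -½ + (I*126)/4 = -½ + (126*I)/4 = -½ + 63*I/2)
f = 4 (f = 4*(-1)² = 4*1 = 4)
(Q(-3) + m(1, 2))²*f = ((-½ + (63/2)*(-3)) + 2)²*4 = ((-½ - 189/2) + 2)²*4 = (-95 + 2)²*4 = (-93)²*4 = 8649*4 = 34596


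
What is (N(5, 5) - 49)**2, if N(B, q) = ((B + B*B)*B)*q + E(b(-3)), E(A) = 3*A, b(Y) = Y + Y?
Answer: 466489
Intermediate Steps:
b(Y) = 2*Y
N(B, q) = -18 + B*q*(B + B**2) (N(B, q) = ((B + B*B)*B)*q + 3*(2*(-3)) = ((B + B**2)*B)*q + 3*(-6) = (B*(B + B**2))*q - 18 = B*q*(B + B**2) - 18 = -18 + B*q*(B + B**2))
(N(5, 5) - 49)**2 = ((-18 + 5*5**2 + 5*5**3) - 49)**2 = ((-18 + 5*25 + 5*125) - 49)**2 = ((-18 + 125 + 625) - 49)**2 = (732 - 49)**2 = 683**2 = 466489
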